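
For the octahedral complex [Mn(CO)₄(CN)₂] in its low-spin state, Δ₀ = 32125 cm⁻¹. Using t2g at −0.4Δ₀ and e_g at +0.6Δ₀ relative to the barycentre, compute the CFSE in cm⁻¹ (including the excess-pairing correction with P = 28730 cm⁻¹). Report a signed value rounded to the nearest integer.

-6790

Ligand charges: 4×(+0) from CO and 2×(-1) from CN⁻ sum to -2; with overall charge +0, Mn is +2.
Mn sits in group 7; removing 2 electrons leaves Mn²⁺ with 7 − 2 = 5 d electrons.
Configuration: t2g^5 e_g^0.
CFSE(orbital) = 5×(-0.4Δ₀) + 0×(0.6Δ₀) = -2.0Δ₀; with Δ₀ = 32125 cm⁻¹ that is -64250 cm⁻¹.
High-spin d⁵ would be t2g^3 e_g^2 with 0 pairs; low-spin has 2, so 2 excess pairs cost +2P = +57460 cm⁻¹.
Overall CFSE = -64250 + 57460 = -6790 cm⁻¹.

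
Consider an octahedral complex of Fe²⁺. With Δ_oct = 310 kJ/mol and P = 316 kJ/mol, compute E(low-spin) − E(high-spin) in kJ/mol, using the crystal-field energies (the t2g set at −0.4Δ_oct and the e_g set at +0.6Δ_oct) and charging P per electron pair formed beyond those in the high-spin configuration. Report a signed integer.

12

Fe is in group 8, so Fe²⁺ is d⁶ (8 − 2 = 6).
High-spin d⁶ fills as t2g^4 e_g^2 with CFSE 4(−0.4) + 2(+0.6) = -0.4Δ_oct = -124 kJ/mol.
Low-spin: t2g^6 e_g^0, orbital CFSE = -2.4Δ_oct = -744 kJ/mol; plus 2 excess pairs × P = +632 kJ/mol; total -112 kJ/mol.
Thus E(LS) − E(HS) = 12 kJ/mol.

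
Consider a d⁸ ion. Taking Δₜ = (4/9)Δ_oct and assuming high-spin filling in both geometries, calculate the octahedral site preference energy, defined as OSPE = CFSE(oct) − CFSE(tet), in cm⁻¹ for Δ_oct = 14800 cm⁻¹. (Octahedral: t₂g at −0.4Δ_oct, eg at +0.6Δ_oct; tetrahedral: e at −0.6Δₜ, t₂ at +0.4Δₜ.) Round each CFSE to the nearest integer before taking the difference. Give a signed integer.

In an octahedral site d⁸ (HS) is t₂g⁶ eg², giving CFSE(oct) = -1.2Δ_oct = -17760 cm⁻¹.
In a tetrahedral site the filling is e⁴ t₂⁴: CFSE(tet) = -0.8Δₜ = -0.8 × (4/9)(14800) = -5262 cm⁻¹.
Subtracting, OSPE = -17760 − (-5262) = -12498 cm⁻¹.

-12498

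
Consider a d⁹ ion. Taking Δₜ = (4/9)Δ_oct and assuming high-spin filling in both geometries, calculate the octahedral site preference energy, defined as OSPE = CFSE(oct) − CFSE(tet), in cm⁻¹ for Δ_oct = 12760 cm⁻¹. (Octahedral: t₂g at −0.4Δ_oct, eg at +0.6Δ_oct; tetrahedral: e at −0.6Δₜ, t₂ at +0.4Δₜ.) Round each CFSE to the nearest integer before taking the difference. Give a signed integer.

-5388

Octahedral (high-spin): t₂g⁶ eg³, CFSE = 6(−0.4) + 3(+0.6) = -0.6Δ_oct = -0.6 × 12760 = -7656 cm⁻¹.
In a tetrahedral site the filling is e⁴ t₂⁵: CFSE(tet) = -0.4Δₜ = -0.4 × (4/9)(12760) = -2268 cm⁻¹.
OSPE = CFSE(oct) − CFSE(tet) = -7656 − (-2268) = -5388 cm⁻¹.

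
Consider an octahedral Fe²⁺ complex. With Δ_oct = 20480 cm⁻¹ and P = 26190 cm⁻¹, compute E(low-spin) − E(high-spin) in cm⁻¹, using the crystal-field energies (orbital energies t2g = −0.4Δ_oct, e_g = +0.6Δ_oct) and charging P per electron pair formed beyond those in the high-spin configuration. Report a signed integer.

11420

Fe is in group 8, so Fe²⁺ is d⁶ (8 − 2 = 6).
In the high-spin limit (t2g^4 e_g^2) the orbital term is -0.4Δ_oct = -8192 cm⁻¹, with no excess pairing.
Low-spin t2g^6 e_g^0 gives -2.4Δ_oct = -49152 cm⁻¹, but forming 2 extra pairs costs 2P = 52380 cm⁻¹, so E(LS) = -49152 + 52380 = 3228 cm⁻¹.
Thus E(LS) − E(HS) = 11420 cm⁻¹.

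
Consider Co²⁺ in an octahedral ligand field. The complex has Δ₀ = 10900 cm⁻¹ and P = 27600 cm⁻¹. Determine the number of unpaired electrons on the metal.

3

Co is in group 9, so Co²⁺ is d⁷ (9 − 2 = 7).
With Δ₀ < P the complex is high-spin.
That gives t₂g⁵ eg².
Unpaired electrons: 3.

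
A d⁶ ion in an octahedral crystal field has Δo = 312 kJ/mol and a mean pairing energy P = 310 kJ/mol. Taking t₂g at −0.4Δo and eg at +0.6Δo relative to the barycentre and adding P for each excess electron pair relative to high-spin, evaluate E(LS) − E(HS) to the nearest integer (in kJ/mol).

-4

High-spin d⁶ fills as t₂g⁴ eg² with CFSE 4(−0.4) + 2(+0.6) = -0.4Δo = -125 kJ/mol.
Low-spin: t₂g⁶ eg⁰, orbital CFSE = -2.4Δo = -749 kJ/mol; plus 2 excess pairs × P = +620 kJ/mol; total -129 kJ/mol.
The difference is -129 − (-125) = -4 kJ/mol, so low-spin lies lower.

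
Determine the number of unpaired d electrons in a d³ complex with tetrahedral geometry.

3

With tetrahedral geometry the complex is necessarily high-spin.
Configuration: e² t₂¹, giving 3 unpaired electrons.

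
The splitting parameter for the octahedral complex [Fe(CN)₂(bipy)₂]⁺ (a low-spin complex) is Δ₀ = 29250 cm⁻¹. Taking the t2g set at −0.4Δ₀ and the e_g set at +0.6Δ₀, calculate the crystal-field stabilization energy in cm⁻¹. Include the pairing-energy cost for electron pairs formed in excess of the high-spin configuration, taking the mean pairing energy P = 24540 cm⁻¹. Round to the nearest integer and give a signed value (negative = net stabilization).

-9420

Ligand charges: 2×(-1) from CN⁻ and 2×(+0) from bipy sum to -2; with overall charge +1, Fe is +3.
Fe sits in group 8; removing 3 electrons leaves Fe³⁺ with 8 − 3 = 5 d electrons.
Configuration: t2g^5 e_g^0.
The orbital stabilization is -2.0Δ₀ = -2.0 × 29250 = -58500 cm⁻¹.
High-spin d⁵ would be t2g^3 e_g^2 with 0 pairs; low-spin has 2, so 2 excess pairs cost +2P = +49080 cm⁻¹.
Net CFSE = -58500 + 49080 = -9420 cm⁻¹.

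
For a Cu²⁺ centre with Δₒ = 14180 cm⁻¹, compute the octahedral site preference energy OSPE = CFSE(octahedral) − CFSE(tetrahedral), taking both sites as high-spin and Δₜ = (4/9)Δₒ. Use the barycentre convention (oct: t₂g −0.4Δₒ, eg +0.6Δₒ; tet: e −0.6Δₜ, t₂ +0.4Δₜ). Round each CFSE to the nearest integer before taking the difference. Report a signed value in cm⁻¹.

-5987

Cu sits in group 11; removing 2 electrons leaves Cu²⁺ with 11 − 2 = 9 d electrons.
Octahedral (high-spin): t₂g⁶ eg³, CFSE = 6(−0.4) + 3(+0.6) = -0.6Δₒ = -0.6 × 14180 = -8508 cm⁻¹.
In a tetrahedral site the filling is e⁴ t₂⁵: CFSE(tet) = -0.4Δₜ = -0.4 × (4/9)(14180) = -2521 cm⁻¹.
OSPE = CFSE(oct) − CFSE(tet) = -8508 − (-2521) = -5987 cm⁻¹.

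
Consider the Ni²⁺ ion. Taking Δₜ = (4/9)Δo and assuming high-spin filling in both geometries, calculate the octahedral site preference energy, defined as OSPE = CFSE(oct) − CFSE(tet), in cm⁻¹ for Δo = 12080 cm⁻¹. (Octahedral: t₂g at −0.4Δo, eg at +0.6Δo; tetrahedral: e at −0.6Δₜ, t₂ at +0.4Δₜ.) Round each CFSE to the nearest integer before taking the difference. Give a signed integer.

Ni is in group 10, so Ni²⁺ is d⁸ (10 − 2 = 8).
Octahedral high-spin t2g^6 e_g^2: CFSE = -1.2 × 12080 = -14496 cm⁻¹.
Tetrahedral: e^4 t2^4, CFSE = 4(−0.6) + 4(+0.4) = -0.8Δₜ = -0.8 × (4/9) × 12080 = -4295 cm⁻¹.
OSPE = CFSE(oct) − CFSE(tet) = -14496 − (-4295) = -10201 cm⁻¹.

-10201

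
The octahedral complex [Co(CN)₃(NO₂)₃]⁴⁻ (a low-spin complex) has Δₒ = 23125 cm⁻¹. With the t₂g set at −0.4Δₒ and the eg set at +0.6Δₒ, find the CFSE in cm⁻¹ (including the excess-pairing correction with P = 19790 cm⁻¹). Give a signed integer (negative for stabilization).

-21835

Ligand charges: 3×(-1) from CN⁻ and 3×(-1) from NO₂⁻ sum to -6; with overall charge -4, Co is +2.
Co sits in group 9; removing 2 electrons leaves Co²⁺ with 9 − 2 = 7 d electrons.
Configuration: t₂g⁶ eg¹.
Orbital CFSE = 6(-0.4) + 1(0.6) = -1.8Δₒ = -1.8 × 23125 = -41625 cm⁻¹.
Pairing penalty: 3 pairs vs 2 in the high-spin reference → 1 extra × P = 19790 cm⁻¹.
Net CFSE = -41625 + 19790 = -21835 cm⁻¹.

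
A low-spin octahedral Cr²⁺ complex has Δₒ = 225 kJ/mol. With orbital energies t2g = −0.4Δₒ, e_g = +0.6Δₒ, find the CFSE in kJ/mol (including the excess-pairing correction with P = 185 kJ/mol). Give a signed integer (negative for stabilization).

Group 6 minus oxidation state +2 gives a d⁴ configuration for Cr²⁺.
The d⁴ electrons fill as t2g^4 e_g^0.
The orbital stabilization is -1.6Δₒ = -1.6 × 225 = -360 kJ/mol.
Pairing penalty: 1 pair vs 0 in the high-spin reference → 1 extra × P = 185 kJ/mol.
Overall CFSE = -360 + 185 = -175 kJ/mol.

-175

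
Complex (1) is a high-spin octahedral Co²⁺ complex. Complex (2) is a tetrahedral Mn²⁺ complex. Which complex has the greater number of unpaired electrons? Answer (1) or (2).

(1): Group 9 minus oxidation state +2 gives a d⁷ configuration for Co²⁺; t2g^5 e_g^2 → 3 unpaired.
(2): Mn sits in group 7; removing 2 electrons leaves Mn²⁺ with 7 − 2 = 5 d electrons; Tetrahedral splitting is small, so the complex is high-spin; e^2 t2^3 → 5 unpaired.
So (2) has more unpaired electrons.

(2)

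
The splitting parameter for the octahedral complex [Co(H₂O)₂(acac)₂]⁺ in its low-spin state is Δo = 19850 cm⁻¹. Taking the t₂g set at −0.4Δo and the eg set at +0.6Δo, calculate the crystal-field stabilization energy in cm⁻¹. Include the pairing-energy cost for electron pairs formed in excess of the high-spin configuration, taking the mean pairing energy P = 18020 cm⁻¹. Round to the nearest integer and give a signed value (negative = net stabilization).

Ligand charges: 2×(+0) from H₂O and 2×(-1) from acac⁻ sum to -2; with overall charge +1, Co is +3.
Co is in group 9, so Co³⁺ is d⁶ (9 − 3 = 6).
Configuration: t₂g⁶ eg⁰.
CFSE(orbital) = 6×(-0.4Δo) + 0×(0.6Δo) = -2.4Δo; with Δo = 19850 cm⁻¹ that is -47640 cm⁻¹.
Pairing penalty: 3 pairs vs 1 in the high-spin reference → 2 extra × P = 36040 cm⁻¹.
Overall CFSE = -47640 + 36040 = -11600 cm⁻¹.

-11600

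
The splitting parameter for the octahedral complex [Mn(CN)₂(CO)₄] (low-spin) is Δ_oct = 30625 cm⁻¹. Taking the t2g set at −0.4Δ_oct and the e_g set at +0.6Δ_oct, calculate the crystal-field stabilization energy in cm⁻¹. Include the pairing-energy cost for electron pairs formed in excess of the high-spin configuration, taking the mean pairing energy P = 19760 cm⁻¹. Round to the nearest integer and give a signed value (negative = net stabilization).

-21730

Ligand charges: 2×(-1) from CN⁻ and 4×(+0) from CO sum to -2; with overall charge +0, Mn is +2.
Mn sits in group 7; removing 2 electrons leaves Mn²⁺ with 7 − 2 = 5 d electrons.
Electron filling gives t2g^5 e_g^0.
Orbital CFSE = 5(-0.4) + 0(0.6) = -2.0Δ_oct = -2.0 × 30625 = -61250 cm⁻¹.
High-spin d⁵ would be t2g^3 e_g^2 with 0 pairs; low-spin has 2, so 2 excess pairs cost +2P = +39520 cm⁻¹.
Overall CFSE = -61250 + 39520 = -21730 cm⁻¹.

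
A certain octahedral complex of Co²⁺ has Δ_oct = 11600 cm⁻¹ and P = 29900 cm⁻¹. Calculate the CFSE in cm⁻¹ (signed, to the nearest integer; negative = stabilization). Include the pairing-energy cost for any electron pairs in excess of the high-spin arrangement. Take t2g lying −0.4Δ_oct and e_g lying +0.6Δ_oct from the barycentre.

-9280

Co is in group 9, so Co²⁺ is d⁷ (9 − 2 = 7).
Δ_oct < P, so pairing is avoided: the ground state is high-spin.
Filling d⁷ accordingly: t2g^5 e_g^2.
Orbital CFSE = -0.8Δ_oct = -0.8 × 11600 = -9280 cm⁻¹.
High-spin has no excess pairs, so no pairing correction applies.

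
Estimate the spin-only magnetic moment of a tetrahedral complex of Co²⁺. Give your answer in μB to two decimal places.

3.87 μB

Co is in group 9, so Co²⁺ is d⁷ (9 − 2 = 7).
Tetrahedral fields are weak (Δₜ ≈ 4/9 Δₒ), so electrons fill high-spin.
Configuration: e⁴ t₂³ → 3 unpaired electrons.
μ(spin-only) = √[3(3+2)] = √15 ≈ 3.87 μB.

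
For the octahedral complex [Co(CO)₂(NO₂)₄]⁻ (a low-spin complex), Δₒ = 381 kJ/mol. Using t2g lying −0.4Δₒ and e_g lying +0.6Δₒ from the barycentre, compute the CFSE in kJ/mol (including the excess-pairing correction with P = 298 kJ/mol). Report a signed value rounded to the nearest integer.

Ligand charges: 2×(+0) from CO and 4×(-1) from NO₂⁻ sum to -4; with overall charge -1, Co is +3.
Co³⁺: group 9, so d-count = 9 − 3 = 6.
Configuration: t2g^6 e_g^0.
CFSE(orbital) = 6×(-0.4Δₒ) + 0×(0.6Δₒ) = -2.4Δₒ; with Δₒ = 381 kJ/mol that is -914 kJ/mol.
Pairing penalty: 3 pairs vs 1 in the high-spin reference → 2 extra × P = 596 kJ/mol.
Overall CFSE = -914 + 596 = -318 kJ/mol.

-318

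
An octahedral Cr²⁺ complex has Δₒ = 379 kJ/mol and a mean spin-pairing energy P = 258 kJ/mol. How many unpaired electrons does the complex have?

2

Cr sits in group 6; removing 2 electrons leaves Cr²⁺ with 6 − 2 = 4 d electrons.
Since Δₒ = 379 kJ/mol > P = 258 kJ/mol, the complex adopts the low-spin configuration.
Filling d⁴ accordingly: t₂g⁴ eg⁰.
Unpaired electrons: 2.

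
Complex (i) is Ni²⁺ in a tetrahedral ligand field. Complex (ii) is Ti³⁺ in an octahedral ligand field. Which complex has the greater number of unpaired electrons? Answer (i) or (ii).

(i)

(i): Ni is in group 10, so Ni²⁺ is d⁸ (10 − 2 = 8); Tetrahedral fields are weak (Δₜ ≈ 4/9 Δₒ), so electrons fill high-spin; e⁴ t₂⁴ → 2 unpaired.
(ii): Ti³⁺: group 4, so d-count = 4 − 3 = 1; t₂g¹ eg⁰ → 1 unpaired.
So (i) has more unpaired electrons.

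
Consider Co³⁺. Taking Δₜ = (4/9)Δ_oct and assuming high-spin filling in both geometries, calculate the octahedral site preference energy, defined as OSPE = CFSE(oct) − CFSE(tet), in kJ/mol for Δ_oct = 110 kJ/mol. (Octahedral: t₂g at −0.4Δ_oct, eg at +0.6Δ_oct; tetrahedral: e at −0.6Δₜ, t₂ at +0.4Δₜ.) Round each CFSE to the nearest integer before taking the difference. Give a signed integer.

-15

Group 9 minus oxidation state +3 gives a d⁶ configuration for Co³⁺.
Octahedral (high-spin): t₂g⁴ eg², CFSE = 4(−0.4) + 2(+0.6) = -0.4Δ_oct = -0.4 × 110 = -44 kJ/mol.
In a tetrahedral site the filling is e³ t₂³: CFSE(tet) = -0.6Δₜ = -0.6 × (4/9)(110) = -29 kJ/mol.
OSPE = CFSE(oct) − CFSE(tet) = -44 − (-29) = -15 kJ/mol.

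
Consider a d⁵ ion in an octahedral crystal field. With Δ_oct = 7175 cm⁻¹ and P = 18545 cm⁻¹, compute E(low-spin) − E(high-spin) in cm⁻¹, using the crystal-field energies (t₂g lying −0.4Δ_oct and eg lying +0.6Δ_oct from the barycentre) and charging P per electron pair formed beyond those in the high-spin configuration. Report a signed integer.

In the high-spin limit (t₂g³ eg²) the orbital term is 0.0Δ_oct = 0 cm⁻¹, with no excess pairing.
Low-spin t₂g⁵ eg⁰ gives -2.0Δ_oct = -14350 cm⁻¹, but forming 2 extra pairs costs 2P = 37090 cm⁻¹, so E(LS) = -14350 + 37090 = 22740 cm⁻¹.
Thus E(LS) − E(HS) = 22740 cm⁻¹.

22740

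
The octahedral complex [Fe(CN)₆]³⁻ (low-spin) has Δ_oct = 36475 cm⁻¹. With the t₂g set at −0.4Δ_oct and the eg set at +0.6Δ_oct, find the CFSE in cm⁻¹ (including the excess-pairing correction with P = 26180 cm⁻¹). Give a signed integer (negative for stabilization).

Each CN⁻ contributes -1; 6 × (-1) = -6. With overall charge -3, Fe is in the +3 oxidation state.
Fe is in group 8, so Fe³⁺ is d⁵ (8 − 3 = 5).
Configuration: t₂g⁵ eg⁰.
CFSE(orbital) = 5×(-0.4Δ_oct) + 0×(0.6Δ_oct) = -2.0Δ_oct; with Δ_oct = 36475 cm⁻¹ that is -72950 cm⁻¹.
High-spin d⁵ would be t₂g³ eg² with 0 pairs; low-spin has 2, so 2 excess pairs cost +2P = +52360 cm⁻¹.
Net CFSE = -72950 + 52360 = -20590 cm⁻¹.

-20590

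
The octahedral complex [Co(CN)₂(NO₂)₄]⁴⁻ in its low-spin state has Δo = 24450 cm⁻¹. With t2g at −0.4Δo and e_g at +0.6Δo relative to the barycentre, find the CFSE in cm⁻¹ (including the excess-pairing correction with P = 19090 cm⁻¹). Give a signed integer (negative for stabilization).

-24920

Ligand charges: 2×(-1) from CN⁻ and 4×(-1) from NO₂⁻ sum to -6; with overall charge -4, Co is +2.
Co²⁺: group 9, so d-count = 9 − 2 = 7.
Electron filling gives t2g^6 e_g^1.
Orbital CFSE = 6(-0.4) + 1(0.6) = -1.8Δo = -1.8 × 24450 = -44010 cm⁻¹.
Pairing penalty: 3 pairs vs 2 in the high-spin reference → 1 extra × P = 19090 cm⁻¹.
Combining: -44010 + 19090 = -24920 cm⁻¹.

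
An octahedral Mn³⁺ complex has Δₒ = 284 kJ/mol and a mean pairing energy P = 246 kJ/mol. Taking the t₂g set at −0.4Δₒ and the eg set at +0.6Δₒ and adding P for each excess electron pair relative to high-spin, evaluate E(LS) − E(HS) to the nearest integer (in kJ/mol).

Group 7 minus oxidation state +3 gives a d⁴ configuration for Mn³⁺.
High-spin: t₂g³ eg¹, CFSE = -0.6Δₒ = -170 kJ/mol.
Low-spin t₂g⁴ eg⁰ gives -1.6Δₒ = -454 kJ/mol, but forming 1 extra pair costs 1P = 246 kJ/mol, so E(LS) = -454 + 246 = -208 kJ/mol.
Thus E(LS) − E(HS) = -38 kJ/mol.

-38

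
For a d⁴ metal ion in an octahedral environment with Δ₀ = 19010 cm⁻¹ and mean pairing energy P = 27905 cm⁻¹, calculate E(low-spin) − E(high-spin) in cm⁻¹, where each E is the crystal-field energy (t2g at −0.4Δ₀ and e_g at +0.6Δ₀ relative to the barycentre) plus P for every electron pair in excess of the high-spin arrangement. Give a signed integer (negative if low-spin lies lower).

High-spin: t2g^3 e_g^1, CFSE = -0.6Δ₀ = -11406 cm⁻¹.
Low-spin: t2g^4 e_g^0, orbital CFSE = -1.6Δ₀ = -30416 cm⁻¹; plus 1 excess pair × P = +27905 cm⁻¹; total -2511 cm⁻¹.
E(LS) − E(HS) = -2511 − (-11406) = 8895 cm⁻¹.

8895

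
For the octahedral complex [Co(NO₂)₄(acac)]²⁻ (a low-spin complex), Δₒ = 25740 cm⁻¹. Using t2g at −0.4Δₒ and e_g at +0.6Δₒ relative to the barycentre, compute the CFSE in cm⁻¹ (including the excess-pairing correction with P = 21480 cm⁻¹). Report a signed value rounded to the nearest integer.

-18816

Ligand charges: 4×(-1) from NO₂⁻ and 1×(-1) from acac⁻ sum to -5; with overall charge -2, Co is +3.
Co is in group 9, so Co³⁺ is d⁶ (9 − 3 = 6).
Electron filling gives t2g^6 e_g^0.
Orbital CFSE = 6(-0.4) + 0(0.6) = -2.4Δₒ = -2.4 × 25740 = -61776 cm⁻¹.
High-spin d⁶ would be t2g^4 e_g^2 with 1 pair; low-spin has 3, so 2 excess pairs cost +2P = +42960 cm⁻¹.
Combining: -61776 + 42960 = -18816 cm⁻¹.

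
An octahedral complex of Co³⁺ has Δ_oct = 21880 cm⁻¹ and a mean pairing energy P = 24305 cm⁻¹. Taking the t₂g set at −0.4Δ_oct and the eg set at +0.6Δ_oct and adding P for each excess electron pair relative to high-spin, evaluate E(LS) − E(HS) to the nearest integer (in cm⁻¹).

Co is in group 9, so Co³⁺ is d⁶ (9 − 3 = 6).
In the high-spin limit (t₂g⁴ eg²) the orbital term is -0.4Δ_oct = -8752 cm⁻¹, with no excess pairing.
Low-spin: t₂g⁶ eg⁰, orbital CFSE = -2.4Δ_oct = -52512 cm⁻¹; plus 2 excess pairs × P = +48610 cm⁻¹; total -3902 cm⁻¹.
Thus E(LS) − E(HS) = 4850 cm⁻¹.

4850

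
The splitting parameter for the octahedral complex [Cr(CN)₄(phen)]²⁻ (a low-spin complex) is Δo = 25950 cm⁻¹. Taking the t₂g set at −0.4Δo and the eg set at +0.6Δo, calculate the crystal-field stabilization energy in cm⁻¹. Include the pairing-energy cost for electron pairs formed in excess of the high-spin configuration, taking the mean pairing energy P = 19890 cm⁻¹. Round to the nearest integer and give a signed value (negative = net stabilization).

-21630

Ligand charges: 4×(-1) from CN⁻ and 1×(+0) from phen sum to -4; with overall charge -2, Cr is +2.
Cr²⁺: group 6, so d-count = 6 − 2 = 4.
Electron filling gives t₂g⁴ eg⁰.
The orbital stabilization is -1.6Δo = -1.6 × 25950 = -41520 cm⁻¹.
Pairing penalty: 1 pair vs 0 in the high-spin reference → 1 extra × P = 19890 cm⁻¹.
Net CFSE = -41520 + 19890 = -21630 cm⁻¹.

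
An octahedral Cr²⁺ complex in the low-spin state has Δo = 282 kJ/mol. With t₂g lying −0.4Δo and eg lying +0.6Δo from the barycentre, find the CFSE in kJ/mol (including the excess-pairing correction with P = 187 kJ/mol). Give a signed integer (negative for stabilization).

-264

Cr is in group 6, so Cr²⁺ is d⁴ (6 − 2 = 4).
Configuration: t₂g⁴ eg⁰.
The orbital stabilization is -1.6Δo = -1.6 × 282 = -451 kJ/mol.
High-spin d⁴ would be t₂g³ eg¹ with 0 pairs; low-spin has 1, so 1 excess pair costs +1P = +187 kJ/mol.
Overall CFSE = -451 + 187 = -264 kJ/mol.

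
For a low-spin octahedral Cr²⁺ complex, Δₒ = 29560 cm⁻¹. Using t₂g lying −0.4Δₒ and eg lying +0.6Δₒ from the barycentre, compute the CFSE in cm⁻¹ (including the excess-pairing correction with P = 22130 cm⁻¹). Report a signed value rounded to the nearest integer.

Group 6 minus oxidation state +2 gives a d⁴ configuration for Cr²⁺.
Configuration: t₂g⁴ eg⁰.
Orbital CFSE = 4(-0.4) + 0(0.6) = -1.6Δₒ = -1.6 × 29560 = -47296 cm⁻¹.
Pairing penalty: 1 pair vs 0 in the high-spin reference → 1 extra × P = 22130 cm⁻¹.
Overall CFSE = -47296 + 22130 = -25166 cm⁻¹.

-25166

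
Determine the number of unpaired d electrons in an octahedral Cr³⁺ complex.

3

Cr is in group 6, so Cr³⁺ is d³ (6 − 3 = 3).
Configuration: t₂g³ eg⁰, giving 3 unpaired electrons.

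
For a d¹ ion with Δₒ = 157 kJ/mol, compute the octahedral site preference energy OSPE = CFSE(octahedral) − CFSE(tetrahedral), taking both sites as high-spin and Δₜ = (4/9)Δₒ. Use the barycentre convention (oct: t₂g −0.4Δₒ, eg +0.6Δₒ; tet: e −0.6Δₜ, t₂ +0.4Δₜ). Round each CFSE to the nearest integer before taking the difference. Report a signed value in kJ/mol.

Octahedral high-spin t₂g¹ eg⁰: CFSE = -0.4 × 157 = -63 kJ/mol.
Tetrahedral e¹ t₂⁰ gives -0.6Δₜ = -0.6 × (4/9) × 157 = -42 kJ/mol.
OSPE = -63 − (-42) = -21 kJ/mol.

-21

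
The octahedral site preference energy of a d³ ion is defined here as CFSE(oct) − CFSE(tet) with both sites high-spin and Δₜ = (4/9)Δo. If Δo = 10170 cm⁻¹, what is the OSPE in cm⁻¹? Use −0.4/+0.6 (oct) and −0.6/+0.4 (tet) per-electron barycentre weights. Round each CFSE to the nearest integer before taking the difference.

Octahedral (high-spin): t2g^3 e_g^0, CFSE = 3(−0.4) + 0(+0.6) = -1.2Δo = -1.2 × 10170 = -12204 cm⁻¹.
Tetrahedral: e^2 t2^1, CFSE = 2(−0.6) + 1(+0.4) = -0.8Δₜ = -0.8 × (4/9) × 10170 = -3616 cm⁻¹.
Subtracting, OSPE = -12204 − (-3616) = -8588 cm⁻¹.

-8588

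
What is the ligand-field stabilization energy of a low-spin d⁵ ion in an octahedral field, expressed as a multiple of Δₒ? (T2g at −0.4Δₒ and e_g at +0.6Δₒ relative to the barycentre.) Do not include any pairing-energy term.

Configuration: t2g^5 e_g^0.
CFSE = 5(-0.4Δₒ) + 0(0.6Δₒ) = -2.0Δₒ + 0.0Δₒ = -2.0Δₒ.

-2.0 Δₒ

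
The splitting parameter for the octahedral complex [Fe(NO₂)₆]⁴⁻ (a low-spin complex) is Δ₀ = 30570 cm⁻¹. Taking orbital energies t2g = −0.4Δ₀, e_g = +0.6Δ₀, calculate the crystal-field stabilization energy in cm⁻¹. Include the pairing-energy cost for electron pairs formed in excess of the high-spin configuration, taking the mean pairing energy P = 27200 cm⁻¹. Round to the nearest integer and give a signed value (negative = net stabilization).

-18968

Each NO₂⁻ contributes -1; 6 × (-1) = -6. With overall charge -4, Fe is in the +2 oxidation state.
Fe²⁺: group 8, so d-count = 8 − 2 = 6.
Configuration: t2g^6 e_g^0.
CFSE(orbital) = 6×(-0.4Δ₀) + 0×(0.6Δ₀) = -2.4Δ₀; with Δ₀ = 30570 cm⁻¹ that is -73368 cm⁻¹.
Pairing penalty: 3 pairs vs 1 in the high-spin reference → 2 extra × P = 54400 cm⁻¹.
Overall CFSE = -73368 + 54400 = -18968 cm⁻¹.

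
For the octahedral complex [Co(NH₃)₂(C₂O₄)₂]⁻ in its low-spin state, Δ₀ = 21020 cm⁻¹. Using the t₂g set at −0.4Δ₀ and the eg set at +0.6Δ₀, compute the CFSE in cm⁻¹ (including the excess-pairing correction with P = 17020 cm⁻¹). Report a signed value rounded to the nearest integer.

-16408

Ligand charges: 2×(+0) from NH₃ and 2×(-2) from C₂O₄²⁻ sum to -4; with overall charge -1, Co is +3.
Co sits in group 9; removing 3 electrons leaves Co³⁺ with 9 − 3 = 6 d electrons.
Configuration: t₂g⁶ eg⁰.
Orbital CFSE = 6(-0.4) + 0(0.6) = -2.4Δ₀ = -2.4 × 21020 = -50448 cm⁻¹.
Pairing penalty: 3 pairs vs 1 in the high-spin reference → 2 extra × P = 34040 cm⁻¹.
Overall CFSE = -50448 + 34040 = -16408 cm⁻¹.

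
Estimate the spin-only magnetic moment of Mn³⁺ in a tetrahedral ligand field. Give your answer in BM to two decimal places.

4.90 BM

Mn sits in group 7; removing 3 electrons leaves Mn³⁺ with 7 − 3 = 4 d electrons.
With tetrahedral geometry the complex is necessarily high-spin.
Configuration: e² t₂² → 4 unpaired electrons.
μ(spin-only) = √[4(4+2)] = √24 ≈ 4.90 BM.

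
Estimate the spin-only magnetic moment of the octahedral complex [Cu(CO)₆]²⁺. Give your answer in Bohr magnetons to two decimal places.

CO is neutral, so the +2 overall charge sits on Cu: oxidation state +2.
Cu is in group 11, so Cu²⁺ is d⁹ (11 − 2 = 9).
Configuration: t₂g⁶ eg³ → 1 unpaired electron.
μ(spin-only) = √[1(1+2)] = √3 ≈ 1.73 Bohr magnetons.

1.73 Bohr magnetons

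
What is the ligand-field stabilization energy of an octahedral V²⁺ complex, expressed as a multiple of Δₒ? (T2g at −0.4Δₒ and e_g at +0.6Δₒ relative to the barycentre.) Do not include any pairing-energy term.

V is in group 5, so V²⁺ is d³ (5 − 2 = 3).
Configuration: t2g^3 e_g^0.
CFSE = 3(-0.4Δₒ) + 0(0.6Δₒ) = -1.2Δₒ + 0.0Δₒ = -1.2Δₒ.

-1.2 Δₒ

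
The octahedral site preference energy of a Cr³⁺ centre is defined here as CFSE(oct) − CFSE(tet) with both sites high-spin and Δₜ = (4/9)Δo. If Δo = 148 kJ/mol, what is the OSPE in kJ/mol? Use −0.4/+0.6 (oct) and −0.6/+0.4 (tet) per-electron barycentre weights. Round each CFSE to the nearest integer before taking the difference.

-125

Cr³⁺: group 6, so d-count = 6 − 3 = 3.
Octahedral high-spin t₂g³ eg⁰: CFSE = -1.2 × 148 = -178 kJ/mol.
Tetrahedral e² t₂¹ gives -0.8Δₜ = -0.8 × (4/9) × 148 = -53 kJ/mol.
OSPE = CFSE(oct) − CFSE(tet) = -178 − (-53) = -125 kJ/mol.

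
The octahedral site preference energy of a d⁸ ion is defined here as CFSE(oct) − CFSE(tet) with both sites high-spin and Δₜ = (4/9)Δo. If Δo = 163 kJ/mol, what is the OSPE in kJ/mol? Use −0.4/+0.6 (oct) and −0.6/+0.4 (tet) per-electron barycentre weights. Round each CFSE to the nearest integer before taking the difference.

-138

Octahedral high-spin t2g^6 e_g^2: CFSE = -1.2 × 163 = -196 kJ/mol.
Tetrahedral e^4 t2^4 gives -0.8Δₜ = -0.8 × (4/9) × 163 = -58 kJ/mol.
Subtracting, OSPE = -196 − (-58) = -138 kJ/mol.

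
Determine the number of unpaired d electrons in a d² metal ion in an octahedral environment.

Configuration: t₂g² eg⁰, giving 2 unpaired electrons.

2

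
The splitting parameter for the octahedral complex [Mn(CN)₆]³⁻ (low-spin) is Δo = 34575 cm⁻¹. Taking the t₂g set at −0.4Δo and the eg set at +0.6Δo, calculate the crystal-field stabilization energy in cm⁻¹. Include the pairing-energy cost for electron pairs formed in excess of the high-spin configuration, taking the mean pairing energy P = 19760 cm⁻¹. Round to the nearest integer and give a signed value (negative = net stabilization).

-35560

Each CN⁻ contributes -1; 6 × (-1) = -6. With overall charge -3, Mn is in the +3 oxidation state.
Mn is in group 7, so Mn³⁺ is d⁴ (7 − 3 = 4).
The d⁴ electrons fill as t₂g⁴ eg⁰.
The orbital stabilization is -1.6Δo = -1.6 × 34575 = -55320 cm⁻¹.
Relative to high-spin t₂g³ eg¹ (0 paired), the low-spin configuration has 1 additional pair, contributing +1 × 19760 = +19760 cm⁻¹.
Net CFSE = -55320 + 19760 = -35560 cm⁻¹.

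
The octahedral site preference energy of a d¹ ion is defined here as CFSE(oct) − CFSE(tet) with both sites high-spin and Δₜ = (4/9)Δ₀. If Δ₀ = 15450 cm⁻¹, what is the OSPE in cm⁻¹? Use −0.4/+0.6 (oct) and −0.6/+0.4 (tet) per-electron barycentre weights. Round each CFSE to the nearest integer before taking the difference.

In an octahedral site d¹ (HS) is t₂g¹ eg⁰, giving CFSE(oct) = -0.4Δ₀ = -6180 cm⁻¹.
In a tetrahedral site the filling is e¹ t₂⁰: CFSE(tet) = -0.6Δₜ = -0.6 × (4/9)(15450) = -4120 cm⁻¹.
OSPE = -6180 − (-4120) = -2060 cm⁻¹.

-2060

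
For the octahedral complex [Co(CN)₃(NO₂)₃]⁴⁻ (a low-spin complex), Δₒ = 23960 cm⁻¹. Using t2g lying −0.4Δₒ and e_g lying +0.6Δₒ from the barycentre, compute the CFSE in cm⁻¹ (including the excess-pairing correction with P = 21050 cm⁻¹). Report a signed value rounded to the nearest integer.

-22078

Ligand charges: 3×(-1) from CN⁻ and 3×(-1) from NO₂⁻ sum to -6; with overall charge -4, Co is +2.
Group 9 minus oxidation state +2 gives a d⁷ configuration for Co²⁺.
Electron filling gives t2g^6 e_g^1.
The orbital stabilization is -1.8Δₒ = -1.8 × 23960 = -43128 cm⁻¹.
High-spin d⁷ would be t2g^5 e_g^2 with 2 pairs; low-spin has 3, so 1 excess pair costs +1P = +21050 cm⁻¹.
Net CFSE = -43128 + 21050 = -22078 cm⁻¹.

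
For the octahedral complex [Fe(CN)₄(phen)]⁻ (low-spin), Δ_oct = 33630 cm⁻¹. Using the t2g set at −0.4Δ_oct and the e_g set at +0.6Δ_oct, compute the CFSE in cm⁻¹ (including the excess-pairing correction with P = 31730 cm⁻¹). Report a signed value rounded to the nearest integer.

-3800

Ligand charges: 4×(-1) from CN⁻ and 1×(+0) from phen sum to -4; with overall charge -1, Fe is +3.
Fe³⁺: group 8, so d-count = 8 − 3 = 5.
Configuration: t2g^5 e_g^0.
CFSE(orbital) = 5×(-0.4Δ_oct) + 0×(0.6Δ_oct) = -2.0Δ_oct; with Δ_oct = 33630 cm⁻¹ that is -67260 cm⁻¹.
High-spin d⁵ would be t2g^3 e_g^2 with 0 pairs; low-spin has 2, so 2 excess pairs cost +2P = +63460 cm⁻¹.
Combining: -67260 + 63460 = -3800 cm⁻¹.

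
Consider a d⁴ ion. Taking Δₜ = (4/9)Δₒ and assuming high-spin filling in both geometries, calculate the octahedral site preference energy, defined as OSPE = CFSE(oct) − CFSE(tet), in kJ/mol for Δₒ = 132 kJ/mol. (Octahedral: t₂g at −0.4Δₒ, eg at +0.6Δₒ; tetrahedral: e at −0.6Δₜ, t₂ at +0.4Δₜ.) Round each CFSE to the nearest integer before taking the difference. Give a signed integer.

Octahedral (high-spin): t₂g³ eg¹, CFSE = 3(−0.4) + 1(+0.6) = -0.6Δₒ = -0.6 × 132 = -79 kJ/mol.
Tetrahedral e² t₂² gives -0.4Δₜ = -0.4 × (4/9) × 132 = -23 kJ/mol.
OSPE = -79 − (-23) = -56 kJ/mol.

-56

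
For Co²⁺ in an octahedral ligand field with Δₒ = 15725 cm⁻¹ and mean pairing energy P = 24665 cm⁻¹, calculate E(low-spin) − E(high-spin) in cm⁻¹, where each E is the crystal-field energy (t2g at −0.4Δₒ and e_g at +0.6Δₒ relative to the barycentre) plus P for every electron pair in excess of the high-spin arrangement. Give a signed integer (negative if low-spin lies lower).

8940

Co sits in group 9; removing 2 electrons leaves Co²⁺ with 9 − 2 = 7 d electrons.
In the high-spin limit (t2g^5 e_g^2) the orbital term is -0.8Δₒ = -12580 cm⁻¹, with no excess pairing.
For low-spin the configuration is t2g^6 e_g^1: orbital energy -1.8 × 15725 = -28305 cm⁻¹, and 1 additional pair relative to high-spin adds 24665 cm⁻¹, giving -3640 cm⁻¹.
The difference is -3640 − (-12580) = 8940 cm⁻¹, so high-spin lies lower.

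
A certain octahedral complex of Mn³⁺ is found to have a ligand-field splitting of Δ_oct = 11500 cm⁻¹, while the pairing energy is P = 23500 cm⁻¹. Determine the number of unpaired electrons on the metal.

4

Mn is in group 7, so Mn³⁺ is d⁴ (7 − 3 = 4).
Δ_oct < P, so pairing is avoided: the ground state is high-spin.
Filling d⁴ accordingly: t₂g³ eg¹.
Unpaired electrons: 4.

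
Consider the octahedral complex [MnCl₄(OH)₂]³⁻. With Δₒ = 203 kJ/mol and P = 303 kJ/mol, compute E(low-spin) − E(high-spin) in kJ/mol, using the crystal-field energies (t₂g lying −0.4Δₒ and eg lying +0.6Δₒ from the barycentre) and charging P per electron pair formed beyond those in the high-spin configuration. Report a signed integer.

100

Ligand charges: 4×(-1) from Cl⁻ and 2×(-1) from OH⁻ sum to -6; with overall charge -3, Mn is +3.
Mn³⁺: group 7, so d-count = 7 − 3 = 4.
High-spin d⁴ fills as t₂g³ eg¹ with CFSE 3(−0.4) + 1(+0.6) = -0.6Δₒ = -122 kJ/mol.
For low-spin the configuration is t₂g⁴ eg⁰: orbital energy -1.6 × 203 = -325 kJ/mol, and 1 additional pair relative to high-spin adds 303 kJ/mol, giving -22 kJ/mol.
The difference is -22 − (-122) = 100 kJ/mol, so high-spin lies lower.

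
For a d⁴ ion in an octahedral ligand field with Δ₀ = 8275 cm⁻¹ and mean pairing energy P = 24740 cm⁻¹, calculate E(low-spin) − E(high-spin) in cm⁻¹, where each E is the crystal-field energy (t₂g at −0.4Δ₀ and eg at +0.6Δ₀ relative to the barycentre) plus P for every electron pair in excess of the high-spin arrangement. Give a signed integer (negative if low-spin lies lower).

16465

High-spin: t₂g³ eg¹, CFSE = -0.6Δ₀ = -4965 cm⁻¹.
Low-spin: t₂g⁴ eg⁰, orbital CFSE = -1.6Δ₀ = -13240 cm⁻¹; plus 1 excess pair × P = +24740 cm⁻¹; total 11500 cm⁻¹.
E(LS) − E(HS) = 11500 − (-4965) = 16465 cm⁻¹.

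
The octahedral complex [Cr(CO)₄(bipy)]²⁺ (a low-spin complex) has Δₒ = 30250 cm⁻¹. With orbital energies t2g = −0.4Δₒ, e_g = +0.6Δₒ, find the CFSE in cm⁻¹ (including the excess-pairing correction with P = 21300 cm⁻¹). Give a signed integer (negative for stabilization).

Ligand charges: 4×(+0) from CO and 1×(+0) from bipy sum to +0; with overall charge +2, Cr is +2.
Group 6 minus oxidation state +2 gives a d⁴ configuration for Cr²⁺.
Electron filling gives t2g^4 e_g^0.
The orbital stabilization is -1.6Δₒ = -1.6 × 30250 = -48400 cm⁻¹.
Relative to high-spin t2g^3 e_g^1 (0 paired), the low-spin configuration has 1 additional pair, contributing +1 × 21300 = +21300 cm⁻¹.
Overall CFSE = -48400 + 21300 = -27100 cm⁻¹.

-27100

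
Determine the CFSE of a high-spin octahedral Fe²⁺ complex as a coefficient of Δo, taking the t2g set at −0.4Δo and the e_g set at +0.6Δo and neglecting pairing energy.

Group 8 minus oxidation state +2 gives a d⁶ configuration for Fe²⁺.
Configuration: t2g^4 e_g^2.
CFSE = 4(-0.4Δo) + 2(0.6Δo) = -1.6Δo + 1.2Δo = -0.4Δo.

-0.4 Δo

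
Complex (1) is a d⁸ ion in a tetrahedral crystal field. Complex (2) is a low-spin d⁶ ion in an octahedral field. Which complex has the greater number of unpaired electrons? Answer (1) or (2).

(1): With tetrahedral geometry the complex is necessarily high-spin; e⁴ t₂⁴ → 2 unpaired.
(2): t2g^6 e_g^0 → 0 unpaired.
So (1) has more unpaired electrons.

(1)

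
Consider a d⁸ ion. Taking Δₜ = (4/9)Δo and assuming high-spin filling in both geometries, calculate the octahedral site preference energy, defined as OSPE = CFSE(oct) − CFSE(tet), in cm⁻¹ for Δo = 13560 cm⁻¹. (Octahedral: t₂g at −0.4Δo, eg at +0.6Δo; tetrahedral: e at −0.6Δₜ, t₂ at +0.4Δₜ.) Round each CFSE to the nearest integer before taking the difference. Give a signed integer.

Octahedral (high-spin): t₂g⁶ eg², CFSE = 6(−0.4) + 2(+0.6) = -1.2Δo = -1.2 × 13560 = -16272 cm⁻¹.
Tetrahedral e⁴ t₂⁴ gives -0.8Δₜ = -0.8 × (4/9) × 13560 = -4821 cm⁻¹.
Subtracting, OSPE = -16272 − (-4821) = -11451 cm⁻¹.

-11451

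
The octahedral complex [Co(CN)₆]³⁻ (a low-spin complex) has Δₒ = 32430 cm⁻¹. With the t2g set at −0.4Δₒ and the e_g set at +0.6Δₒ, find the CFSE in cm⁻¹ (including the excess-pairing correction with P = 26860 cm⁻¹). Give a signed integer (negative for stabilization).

-24112

Each CN⁻ contributes -1; 6 × (-1) = -6. With overall charge -3, Co is in the +3 oxidation state.
Co³⁺: group 9, so d-count = 9 − 3 = 6.
The d⁶ electrons fill as t2g^6 e_g^0.
The orbital stabilization is -2.4Δₒ = -2.4 × 32430 = -77832 cm⁻¹.
Relative to high-spin t2g^4 e_g^2 (1 paired), the low-spin configuration has 2 additional pairs, contributing +2 × 26860 = +53720 cm⁻¹.
Net CFSE = -77832 + 53720 = -24112 cm⁻¹.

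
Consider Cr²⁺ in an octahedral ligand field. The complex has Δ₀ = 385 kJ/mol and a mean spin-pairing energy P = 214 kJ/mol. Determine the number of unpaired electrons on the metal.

2

Group 6 minus oxidation state +2 gives a d⁴ configuration for Cr²⁺.
Δ₀ > P, so pairing is preferred: the ground state is low-spin.
Filling d⁴ accordingly: t₂g⁴ eg⁰.
Unpaired electrons: 2.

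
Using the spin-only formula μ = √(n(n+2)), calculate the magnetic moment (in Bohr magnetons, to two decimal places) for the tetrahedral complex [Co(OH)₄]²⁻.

3.87 Bohr magnetons

Each OH⁻ contributes -1; 4 × (-1) = -4. With overall charge -2, Co is in the +2 oxidation state.
Group 9 minus oxidation state +2 gives a d⁷ configuration for Co²⁺.
With tetrahedral geometry the complex is necessarily high-spin.
Configuration: e^4 t2^3 → 3 unpaired electrons.
μ(spin-only) = √[3(3+2)] = √15 ≈ 3.87 Bohr magnetons.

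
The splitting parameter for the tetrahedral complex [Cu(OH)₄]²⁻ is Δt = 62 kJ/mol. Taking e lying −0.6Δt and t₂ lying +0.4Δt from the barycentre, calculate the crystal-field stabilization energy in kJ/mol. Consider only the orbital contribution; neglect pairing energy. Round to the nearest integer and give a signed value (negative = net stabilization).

Each OH⁻ contributes -1; 4 × (-1) = -4. With overall charge -2, Cu is in the +2 oxidation state.
Cu²⁺: group 11, so d-count = 11 − 2 = 9.
Tetrahedral fields are weak (Δₜ ≈ 4/9 Δₒ), so electrons fill high-spin.
Electron filling gives e⁴ t₂⁵.
CFSE(orbital) = 4×(-0.6Δt) + 5×(0.4Δt) = -0.4Δt; with Δt = 62 kJ/mol that is -25 kJ/mol.

-25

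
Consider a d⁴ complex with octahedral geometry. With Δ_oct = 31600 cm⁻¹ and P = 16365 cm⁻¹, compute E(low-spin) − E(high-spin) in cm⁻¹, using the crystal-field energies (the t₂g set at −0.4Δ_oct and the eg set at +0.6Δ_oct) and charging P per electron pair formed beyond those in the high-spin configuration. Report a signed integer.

In the high-spin limit (t₂g³ eg¹) the orbital term is -0.6Δ_oct = -18960 cm⁻¹, with no excess pairing.
Low-spin: t₂g⁴ eg⁰, orbital CFSE = -1.6Δ_oct = -50560 cm⁻¹; plus 1 excess pair × P = +16365 cm⁻¹; total -34195 cm⁻¹.
The difference is -34195 − (-18960) = -15235 cm⁻¹, so low-spin lies lower.

-15235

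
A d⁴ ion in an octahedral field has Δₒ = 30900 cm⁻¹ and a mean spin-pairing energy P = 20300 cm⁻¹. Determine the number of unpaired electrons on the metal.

2

Since Δₒ = 30900 cm⁻¹ > P = 20300 cm⁻¹, the complex adopts the low-spin configuration.
Filling d⁴ accordingly: t₂g⁴ eg⁰.
Unpaired electrons: 2.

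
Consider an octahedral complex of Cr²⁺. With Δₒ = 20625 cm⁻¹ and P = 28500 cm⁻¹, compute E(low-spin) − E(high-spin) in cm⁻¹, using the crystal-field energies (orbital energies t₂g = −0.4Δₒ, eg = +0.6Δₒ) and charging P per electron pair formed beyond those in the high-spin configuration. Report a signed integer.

7875

Cr²⁺: group 6, so d-count = 6 − 2 = 4.
High-spin: t₂g³ eg¹, CFSE = -0.6Δₒ = -12375 cm⁻¹.
Low-spin: t₂g⁴ eg⁰, orbital CFSE = -1.6Δₒ = -33000 cm⁻¹; plus 1 excess pair × P = +28500 cm⁻¹; total -4500 cm⁻¹.
The difference is -4500 − (-12375) = 7875 cm⁻¹, so high-spin lies lower.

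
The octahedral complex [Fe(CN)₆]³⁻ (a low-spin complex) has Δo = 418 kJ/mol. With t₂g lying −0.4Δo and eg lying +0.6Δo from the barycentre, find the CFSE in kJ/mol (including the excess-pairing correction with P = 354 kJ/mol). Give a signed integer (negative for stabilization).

-128

Each CN⁻ contributes -1; 6 × (-1) = -6. With overall charge -3, Fe is in the +3 oxidation state.
Fe is in group 8, so Fe³⁺ is d⁵ (8 − 3 = 5).
The d⁵ electrons fill as t₂g⁵ eg⁰.
Orbital CFSE = 5(-0.4) + 0(0.6) = -2.0Δo = -2.0 × 418 = -836 kJ/mol.
High-spin d⁵ would be t₂g³ eg² with 0 pairs; low-spin has 2, so 2 excess pairs cost +2P = +708 kJ/mol.
Combining: -836 + 708 = -128 kJ/mol.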